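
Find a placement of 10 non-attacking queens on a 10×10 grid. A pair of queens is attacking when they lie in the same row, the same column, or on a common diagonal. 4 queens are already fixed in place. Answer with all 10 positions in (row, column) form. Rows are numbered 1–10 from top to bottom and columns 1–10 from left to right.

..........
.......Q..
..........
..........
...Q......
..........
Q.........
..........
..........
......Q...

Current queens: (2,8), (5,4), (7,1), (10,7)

(1,6) (2,8) (3,10) (4,2) (5,4) (6,9) (7,1) (8,3) (9,5) (10,7)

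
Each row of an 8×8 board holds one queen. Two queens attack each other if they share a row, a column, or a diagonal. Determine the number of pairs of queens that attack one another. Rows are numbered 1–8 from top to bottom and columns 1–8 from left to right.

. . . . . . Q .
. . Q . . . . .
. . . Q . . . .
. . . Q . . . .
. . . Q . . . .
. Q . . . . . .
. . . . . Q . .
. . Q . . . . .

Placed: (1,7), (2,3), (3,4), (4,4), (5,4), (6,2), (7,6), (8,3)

9

Same column: (2,3)–(8,3) (column 3); (3,4)–(4,4) (column 4); (3,4)–(5,4) (column 4); (4,4)–(5,4) (column 4).
Same diagonal: (1,7)–(4,4) (|1−4| = |7−4| = 3); (1,7)–(6,2) (|1−6| = |7−2| = 5); (2,3)–(3,4) (|2−3| = |3−4| = 1); (4,4)–(6,2) (|4−6| = |4−2| = 2); (5,4)–(7,6) (|5−7| = |4−6| = 2).
Total attacking pairs: 9.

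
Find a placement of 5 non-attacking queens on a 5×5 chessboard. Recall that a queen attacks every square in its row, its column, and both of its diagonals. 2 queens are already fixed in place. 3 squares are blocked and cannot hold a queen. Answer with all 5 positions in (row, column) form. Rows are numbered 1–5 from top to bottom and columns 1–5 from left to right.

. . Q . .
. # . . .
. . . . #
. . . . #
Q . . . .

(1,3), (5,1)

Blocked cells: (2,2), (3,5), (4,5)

Row 2: attacked by (1,3)→{2,3,4}; (5,1)→{1,4}. Blocked: 2. Safe: 5. Place at column 5.
Row 3: attacked by (1,3)→{1,3,5}; (2,5)→{4,5}; (5,1)→{1,3}. Blocked: 5. Safe: 2. Place at column 2.
Row 4: attacked by (1,3)→{3}; (2,5)→{3,5}; (3,2)→{1,2,3}; (5,1)→{1,2}. Blocked: 5. Safe: 4. Place at column 4.
Columns [3, 5, 2, 4, 1], r−c [-2, -3, 1, 0, 4], r+c [4, 7, 5, 8, 6] are all distinct, so no two queens attack.

(1,3) (2,5) (3,2) (4,4) (5,1)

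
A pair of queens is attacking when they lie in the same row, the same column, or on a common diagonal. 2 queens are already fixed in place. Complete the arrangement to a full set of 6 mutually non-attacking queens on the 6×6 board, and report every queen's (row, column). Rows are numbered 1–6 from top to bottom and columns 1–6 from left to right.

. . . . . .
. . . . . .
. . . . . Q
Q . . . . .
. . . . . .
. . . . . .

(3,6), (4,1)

(1,2) (2,4) (3,6) (4,1) (5,3) (6,5)

Row 1: attacked by (3,6)→{4,6}; (4,1)→{1,4}. Safe: 2, 3, 5. Place at column 2.
Row 2: attacked by (1,2)→{1,2,3}; (3,6)→{5,6}; (4,1)→{1,3}. Safe: 4. Place at column 4.
Row 5: attacked by (1,2)→{2,6}; (2,4)→{1,4}; (3,6)→{4,6}; (4,1)→{1,2}. Safe: 3, 5. Place at column 3.
Row 6: attacked by (1,2)→{2}; (2,4)→{4}; (3,6)→{3,6}; (4,1)→{1,3}; (5,3)→{2,3,4}. Safe: 5. Place at column 5.
Columns [2, 4, 6, 1, 3, 5], r−c [-1, -2, -3, 3, 2, 1], r+c [3, 6, 9, 5, 8, 11] are all distinct, so no two queens attack.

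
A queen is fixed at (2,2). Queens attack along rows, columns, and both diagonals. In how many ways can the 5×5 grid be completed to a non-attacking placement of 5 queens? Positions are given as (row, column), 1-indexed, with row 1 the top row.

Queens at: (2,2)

2

Branch on row 1: col 4 → 1; col 5 → 1.
Sum: 1 + 1 = 2.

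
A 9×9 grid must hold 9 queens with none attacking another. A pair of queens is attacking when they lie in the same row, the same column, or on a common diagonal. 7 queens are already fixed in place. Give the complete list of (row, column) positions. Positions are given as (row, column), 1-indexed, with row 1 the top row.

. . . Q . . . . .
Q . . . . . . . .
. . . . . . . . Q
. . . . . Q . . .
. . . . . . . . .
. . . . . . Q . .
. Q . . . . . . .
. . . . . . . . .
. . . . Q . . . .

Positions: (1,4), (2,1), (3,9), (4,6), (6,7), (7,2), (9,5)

(1,4) (2,1) (3,9) (4,6) (5,3) (6,7) (7,2) (8,8) (9,5)

Row 5: attacked by (1,4)→{4,8}; (2,1)→{1,4}; (3,9)→{7,9}; (4,6)→{5,6,7}; (6,7)→{6,7,8}; (7,2)→{2,4}; (9,5)→{1,5,9}. Safe: 3. Place at column 3.
Row 8: attacked by (1,4)→{4}; (2,1)→{1,7}; (3,9)→{4,9}; (4,6)→{2,6}; (5,3)→{3,6}; (6,7)→{5,7,9}; (7,2)→{1,2,3}; (9,5)→{4,5,6}. Safe: 8. Place at column 8.
Columns [4, 1, 9, 6, 3, 7, 2, 8, 5], r−c [-3, 1, -6, -2, 2, -1, 5, 0, 4], r+c [5, 3, 12, 10, 8, 13, 9, 16, 14] are all distinct, so no two queens attack.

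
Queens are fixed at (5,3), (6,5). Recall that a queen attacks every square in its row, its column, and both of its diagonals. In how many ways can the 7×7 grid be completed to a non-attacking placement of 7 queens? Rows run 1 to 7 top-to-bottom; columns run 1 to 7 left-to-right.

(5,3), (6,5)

Branch on row 1: col 1 → 0; col 2 → 1; col 4 → 0; col 6 → 1.
Sum: 0 + 1 + 0 + 1 = 2.

2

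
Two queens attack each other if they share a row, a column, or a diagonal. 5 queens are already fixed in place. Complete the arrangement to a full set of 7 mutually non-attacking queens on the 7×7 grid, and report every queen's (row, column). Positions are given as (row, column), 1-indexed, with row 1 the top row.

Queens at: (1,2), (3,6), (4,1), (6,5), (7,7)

(1,2) (2,4) (3,6) (4,1) (5,3) (6,5) (7,7)

Row 2: attacked by (1,2)→{1,2,3}; (3,6)→{5,6,7}; (4,1)→{1,3}; (6,5)→{1,5}; (7,7)→{2,7}. Safe: 4. Place at column 4.
Row 5: attacked by (1,2)→{2,6}; (2,4)→{1,4,7}; (3,6)→{4,6}; (4,1)→{1,2}; (6,5)→{4,5,6}; (7,7)→{5,7}. Safe: 3. Place at column 3.
Columns [2, 4, 6, 1, 3, 5, 7], r−c [-1, -2, -3, 3, 2, 1, 0], r+c [3, 6, 9, 5, 8, 11, 14] are all distinct, so no two queens attack.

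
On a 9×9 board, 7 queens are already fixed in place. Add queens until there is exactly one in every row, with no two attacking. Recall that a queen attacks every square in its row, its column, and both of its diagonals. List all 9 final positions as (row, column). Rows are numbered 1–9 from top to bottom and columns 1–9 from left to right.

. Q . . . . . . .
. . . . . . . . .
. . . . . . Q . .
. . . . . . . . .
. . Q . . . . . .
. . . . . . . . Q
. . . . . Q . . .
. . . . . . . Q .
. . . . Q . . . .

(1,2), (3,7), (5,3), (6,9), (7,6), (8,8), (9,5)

(1,2) (2,4) (3,7) (4,1) (5,3) (6,9) (7,6) (8,8) (9,5)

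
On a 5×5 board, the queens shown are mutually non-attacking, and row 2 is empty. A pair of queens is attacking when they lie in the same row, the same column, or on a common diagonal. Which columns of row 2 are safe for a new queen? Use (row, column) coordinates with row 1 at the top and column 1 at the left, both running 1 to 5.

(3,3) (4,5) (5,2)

(3,3) attacks row 2 at column 3 and diagonals 2, 4.
(4,5) attacks row 2 at column 5 and diagonals 3.
(5,2) attacks row 2 at column 2 and diagonals 5.
Attacked columns: {2, 3, 4, 5}. Safe: {1}.

columns 1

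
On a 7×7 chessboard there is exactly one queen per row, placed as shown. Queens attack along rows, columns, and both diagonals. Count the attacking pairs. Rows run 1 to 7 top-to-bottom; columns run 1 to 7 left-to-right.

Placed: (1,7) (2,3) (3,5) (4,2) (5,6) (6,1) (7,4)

Same diagonal: (1,7)–(3,5) (|1−3| = |7−5| = 2); (2,3)–(5,6) (|2−5| = |3−6| = 3); (5,6)–(7,4) (|5−7| = |6−4| = 2).
Total attacking pairs: 3.

3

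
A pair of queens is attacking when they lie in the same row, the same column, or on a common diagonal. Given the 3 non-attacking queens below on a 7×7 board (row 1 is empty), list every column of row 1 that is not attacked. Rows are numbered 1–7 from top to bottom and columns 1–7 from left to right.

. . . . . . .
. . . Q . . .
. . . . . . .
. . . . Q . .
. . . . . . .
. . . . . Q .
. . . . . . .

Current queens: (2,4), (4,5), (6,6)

columns 7

(2,4) attacks row 1 at column 4 and diagonals 3, 5.
(4,5) attacks row 1 at column 5 and diagonals 2.
(6,6) attacks row 1 at column 6 and diagonals 1.
Attacked columns: {1, 2, 3, 4, 5, 6}. Safe: {7}.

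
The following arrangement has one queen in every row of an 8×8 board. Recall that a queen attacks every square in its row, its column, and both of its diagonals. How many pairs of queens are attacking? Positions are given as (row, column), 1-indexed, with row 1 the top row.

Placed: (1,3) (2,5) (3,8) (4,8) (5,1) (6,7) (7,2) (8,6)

Same column: (3,8)–(4,8) (column 8).
Total attacking pairs: 1.

1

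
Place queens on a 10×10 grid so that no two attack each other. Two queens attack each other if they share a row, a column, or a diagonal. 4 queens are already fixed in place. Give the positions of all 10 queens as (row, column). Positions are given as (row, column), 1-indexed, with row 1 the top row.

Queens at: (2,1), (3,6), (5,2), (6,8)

(1,10) (2,1) (3,6) (4,4) (5,2) (6,8) (7,3) (8,9) (9,7) (10,5)

Row 1: attacked by (2,1)→{1,2}; (3,6)→{4,6,8}; (5,2)→{2,6}; (6,8)→{3,8}. Safe: 5, 7, 9, 10. Place at column 10.
Row 4: attacked by (1,10)→{7,10}; (2,1)→{1,3}; (3,6)→{5,6,7}; (5,2)→{1,2,3}; (6,8)→{6,8,10}. Safe: 4, 9. Place at column 4.
Row 7: attacked by (1,10)→{4,10}; (2,1)→{1,6}; (3,6)→{2,6,10}; (4,4)→{1,4,7}; (5,2)→{2,4}; (6,8)→{7,8,9}. Safe: 3, 5. Place at column 3.
Row 8: attacked by (1,10)→{3,10}; (2,1)→{1,7}; (3,6)→{1,6}; (4,4)→{4,8}; (5,2)→{2,5}; (6,8)→{6,8,10}; (7,3)→{2,3,4}. Safe: 9. Place at column 9.
Row 9: attacked by (1,10)→{2,10}; (2,1)→{1,8}; (3,6)→{6}; (4,4)→{4,9}; (5,2)→{2,6}; (6,8)→{5,8}; (7,3)→{1,3,5}; (8,9)→{8,9,10}. Safe: 7. Place at column 7.
Row 10: attacked by (1,10)→{1,10}; (2,1)→{1,9}; (3,6)→{6}; (4,4)→{4,10}; (5,2)→{2,7}; (6,8)→{4,8}; (7,3)→{3,6}; (8,9)→{7,9}; (9,7)→{6,7,8}. Safe: 5. Place at column 5.
Columns [10, 1, 6, 4, 2, 8, 3, 9, 7, 5], r−c [-9, 1, -3, 0, 3, -2, 4, -1, 2, 5], r+c [11, 3, 9, 8, 7, 14, 10, 17, 16, 15] are all distinct, so no two queens attack.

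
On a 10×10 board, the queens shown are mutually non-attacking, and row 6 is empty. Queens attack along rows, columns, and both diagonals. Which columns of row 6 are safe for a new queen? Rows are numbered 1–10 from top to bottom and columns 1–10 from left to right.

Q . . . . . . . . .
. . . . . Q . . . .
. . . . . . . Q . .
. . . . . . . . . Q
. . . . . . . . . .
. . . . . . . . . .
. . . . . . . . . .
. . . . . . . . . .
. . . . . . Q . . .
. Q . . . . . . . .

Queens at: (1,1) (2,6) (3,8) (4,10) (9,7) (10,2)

(1,1) attacks row 6 at column 1 and diagonals 6.
(2,6) attacks row 6 at column 6 and diagonals 2, 10.
(3,8) attacks row 6 at column 8 and diagonals 5.
(4,10) attacks row 6 at column 10 and diagonals 8.
(9,7) attacks row 6 at column 7 and diagonals 4, 10.
(10,2) attacks row 6 at column 2 and diagonals 6.
Attacked columns: {1, 2, 4, 5, 6, 7, 8, 10}. Safe: {3, 9}.

columns 3, 9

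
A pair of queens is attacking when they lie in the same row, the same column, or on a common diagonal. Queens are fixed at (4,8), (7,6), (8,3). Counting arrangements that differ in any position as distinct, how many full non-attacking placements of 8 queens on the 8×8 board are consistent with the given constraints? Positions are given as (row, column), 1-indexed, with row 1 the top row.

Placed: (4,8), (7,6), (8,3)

Branch on row 1: col 1 → 1; col 2 → 1; col 4 → 1; col 7 → 0.
Sum: 1 + 1 + 1 + 0 = 3.

3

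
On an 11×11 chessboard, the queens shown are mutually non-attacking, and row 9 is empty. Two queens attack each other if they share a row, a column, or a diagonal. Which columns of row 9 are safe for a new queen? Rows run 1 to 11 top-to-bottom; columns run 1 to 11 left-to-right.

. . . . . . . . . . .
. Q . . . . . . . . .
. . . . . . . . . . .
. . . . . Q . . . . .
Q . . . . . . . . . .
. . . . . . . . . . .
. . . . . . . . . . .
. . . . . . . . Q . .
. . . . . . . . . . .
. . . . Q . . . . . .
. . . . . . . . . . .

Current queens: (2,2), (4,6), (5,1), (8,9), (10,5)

(2,2) attacks row 9 at column 2 and diagonals 9.
(4,6) attacks row 9 at column 6 and diagonals 1, 11.
(5,1) attacks row 9 at column 1 and diagonals 5.
(8,9) attacks row 9 at column 9 and diagonals 8, 10.
(10,5) attacks row 9 at column 5 and diagonals 4, 6.
Attacked columns: {1, 2, 4, 5, 6, 8, 9, 10, 11}. Safe: {3, 7}.

columns 3, 7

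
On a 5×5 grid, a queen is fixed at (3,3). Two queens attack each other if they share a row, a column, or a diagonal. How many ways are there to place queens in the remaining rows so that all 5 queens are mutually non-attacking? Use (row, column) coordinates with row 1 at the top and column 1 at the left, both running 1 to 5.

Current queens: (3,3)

2

Branch on row 1: col 2 → 1; col 4 → 1.
Sum: 1 + 1 = 2.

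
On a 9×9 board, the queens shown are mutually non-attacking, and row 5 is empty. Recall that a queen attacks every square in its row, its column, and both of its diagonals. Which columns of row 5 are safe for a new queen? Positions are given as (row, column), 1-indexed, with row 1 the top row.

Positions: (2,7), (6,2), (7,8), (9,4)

columns 5, 9

(2,7) attacks row 5 at column 7 and diagonals 4.
(6,2) attacks row 5 at column 2 and diagonals 1, 3.
(7,8) attacks row 5 at column 8 and diagonals 6.
(9,4) attacks row 5 at column 4 and diagonals 8.
Attacked columns: {1, 2, 3, 4, 6, 7, 8}. Safe: {5, 9}.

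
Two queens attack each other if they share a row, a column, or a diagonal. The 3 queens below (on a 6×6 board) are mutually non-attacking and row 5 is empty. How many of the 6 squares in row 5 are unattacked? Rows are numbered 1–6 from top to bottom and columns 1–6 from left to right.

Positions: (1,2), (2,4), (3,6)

(1,2) attacks row 5 at column 2 and diagonals 6.
(2,4) attacks row 5 at column 4 and diagonals 1.
(3,6) attacks row 5 at column 6 and diagonals 4.
Attacked columns: {1, 2, 4, 6}. Safe: {3, 5}.

2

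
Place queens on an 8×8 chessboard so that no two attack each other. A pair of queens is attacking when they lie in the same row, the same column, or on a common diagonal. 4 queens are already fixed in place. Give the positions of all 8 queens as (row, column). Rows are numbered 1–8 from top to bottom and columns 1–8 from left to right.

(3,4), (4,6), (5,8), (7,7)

(1,5) (2,1) (3,4) (4,6) (5,8) (6,2) (7,7) (8,3)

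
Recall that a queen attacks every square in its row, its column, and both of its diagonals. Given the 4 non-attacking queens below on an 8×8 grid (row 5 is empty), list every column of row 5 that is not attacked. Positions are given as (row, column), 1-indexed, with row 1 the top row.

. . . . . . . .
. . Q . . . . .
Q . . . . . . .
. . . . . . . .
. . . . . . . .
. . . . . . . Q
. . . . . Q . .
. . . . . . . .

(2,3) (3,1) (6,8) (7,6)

columns 2, 5

(2,3) attacks row 5 at column 3 and diagonals 6.
(3,1) attacks row 5 at column 1 and diagonals 3.
(6,8) attacks row 5 at column 8 and diagonals 7.
(7,6) attacks row 5 at column 6 and diagonals 4, 8.
Attacked columns: {1, 3, 4, 6, 7, 8}. Safe: {2, 5}.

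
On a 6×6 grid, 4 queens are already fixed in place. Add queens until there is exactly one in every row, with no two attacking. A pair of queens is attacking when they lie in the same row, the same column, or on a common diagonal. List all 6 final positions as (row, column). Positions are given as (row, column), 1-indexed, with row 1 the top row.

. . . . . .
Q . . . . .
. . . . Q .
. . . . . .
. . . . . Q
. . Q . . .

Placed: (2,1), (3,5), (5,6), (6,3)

(1,4) (2,1) (3,5) (4,2) (5,6) (6,3)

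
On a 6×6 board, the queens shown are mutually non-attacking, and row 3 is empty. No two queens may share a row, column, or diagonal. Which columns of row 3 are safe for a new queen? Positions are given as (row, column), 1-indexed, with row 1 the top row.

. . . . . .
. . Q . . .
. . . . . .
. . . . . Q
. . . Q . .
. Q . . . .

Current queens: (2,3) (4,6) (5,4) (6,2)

columns 1

(2,3) attacks row 3 at column 3 and diagonals 2, 4.
(4,6) attacks row 3 at column 6 and diagonals 5.
(5,4) attacks row 3 at column 4 and diagonals 2, 6.
(6,2) attacks row 3 at column 2 and diagonals 5.
Attacked columns: {2, 3, 4, 5, 6}. Safe: {1}.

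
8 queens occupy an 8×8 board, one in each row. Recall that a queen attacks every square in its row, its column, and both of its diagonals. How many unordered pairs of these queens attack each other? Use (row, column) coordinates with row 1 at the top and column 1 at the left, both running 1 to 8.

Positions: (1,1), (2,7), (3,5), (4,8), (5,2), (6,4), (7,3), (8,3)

2

Same column: (7,3)–(8,3) (column 3).
Same diagonal: (6,4)–(7,3) (|6−7| = |4−3| = 1).
Total attacking pairs: 2.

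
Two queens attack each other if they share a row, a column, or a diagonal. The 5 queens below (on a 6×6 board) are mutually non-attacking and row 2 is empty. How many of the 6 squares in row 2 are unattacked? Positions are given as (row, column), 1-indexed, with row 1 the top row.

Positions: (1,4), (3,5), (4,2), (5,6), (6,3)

(1,4) attacks row 2 at column 4 and diagonals 3, 5.
(3,5) attacks row 2 at column 5 and diagonals 4, 6.
(4,2) attacks row 2 at column 2 and diagonals 4.
(5,6) attacks row 2 at column 6 and diagonals 3.
(6,3) attacks row 2 at column 3.
Attacked columns: {2, 3, 4, 5, 6}. Safe: {1}.

1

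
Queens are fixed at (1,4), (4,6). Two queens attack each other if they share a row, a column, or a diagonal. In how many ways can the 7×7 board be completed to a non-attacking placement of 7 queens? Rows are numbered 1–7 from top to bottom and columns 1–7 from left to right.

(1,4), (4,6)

2

Branch on row 2: col 1 → 1; col 2 → 0; col 7 → 1.
Sum: 1 + 0 + 1 = 2.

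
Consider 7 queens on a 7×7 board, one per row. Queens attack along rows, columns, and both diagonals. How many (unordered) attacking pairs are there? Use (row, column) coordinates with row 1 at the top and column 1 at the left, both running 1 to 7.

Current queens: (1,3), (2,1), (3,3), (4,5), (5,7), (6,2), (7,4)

2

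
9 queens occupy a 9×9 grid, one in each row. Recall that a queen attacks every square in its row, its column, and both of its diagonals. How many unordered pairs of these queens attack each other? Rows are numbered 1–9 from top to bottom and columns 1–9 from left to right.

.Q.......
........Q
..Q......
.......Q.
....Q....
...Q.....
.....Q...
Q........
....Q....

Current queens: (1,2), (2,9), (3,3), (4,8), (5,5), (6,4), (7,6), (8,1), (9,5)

3

Same column: (5,5)–(9,5) (column 5).
Same diagonal: (3,3)–(5,5) (|3−5| = |3−5| = 2); (5,5)–(6,4) (|5−6| = |5−4| = 1).
Total attacking pairs: 3.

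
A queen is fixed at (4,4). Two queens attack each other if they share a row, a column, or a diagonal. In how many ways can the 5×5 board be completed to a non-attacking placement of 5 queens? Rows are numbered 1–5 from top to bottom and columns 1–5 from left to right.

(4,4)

Branch on row 1: col 2 → 0; col 3 → 1; col 5 → 1.
Sum: 0 + 1 + 1 = 2.

2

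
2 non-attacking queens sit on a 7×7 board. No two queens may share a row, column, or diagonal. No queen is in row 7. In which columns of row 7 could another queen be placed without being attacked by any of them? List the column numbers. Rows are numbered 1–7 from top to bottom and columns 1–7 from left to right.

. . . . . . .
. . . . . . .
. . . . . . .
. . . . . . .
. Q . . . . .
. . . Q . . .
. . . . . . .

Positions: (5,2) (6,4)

columns 1, 6, 7

(5,2) attacks row 7 at column 2 and diagonals 4.
(6,4) attacks row 7 at column 4 and diagonals 3, 5.
Attacked columns: {2, 3, 4, 5}. Safe: {1, 6, 7}.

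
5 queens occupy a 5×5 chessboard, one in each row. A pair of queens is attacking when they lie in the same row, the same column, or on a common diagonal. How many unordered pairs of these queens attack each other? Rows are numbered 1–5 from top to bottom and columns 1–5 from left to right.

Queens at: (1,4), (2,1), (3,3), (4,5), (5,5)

2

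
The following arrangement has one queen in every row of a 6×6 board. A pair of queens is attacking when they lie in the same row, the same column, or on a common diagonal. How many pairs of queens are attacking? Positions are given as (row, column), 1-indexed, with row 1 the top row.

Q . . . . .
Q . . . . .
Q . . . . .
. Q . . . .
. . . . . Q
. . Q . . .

Same column: (1,1)–(2,1) (column 1); (1,1)–(3,1) (column 1); (2,1)–(3,1) (column 1).
Same diagonal: (3,1)–(4,2) (|3−4| = |1−2| = 1).
Total attacking pairs: 4.

4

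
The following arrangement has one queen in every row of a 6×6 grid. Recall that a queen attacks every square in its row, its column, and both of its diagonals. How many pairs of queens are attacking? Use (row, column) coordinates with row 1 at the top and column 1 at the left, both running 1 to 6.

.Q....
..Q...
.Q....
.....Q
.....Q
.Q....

8

Same column: (1,2)–(3,2) (column 2); (1,2)–(6,2) (column 2); (3,2)–(6,2) (column 2); (4,6)–(5,6) (column 6).
Same diagonal: (1,2)–(2,3) (|1−2| = |2−3| = 1); (1,2)–(5,6) (|1−5| = |2−6| = 4); (2,3)–(3,2) (|2−3| = |3−2| = 1); (2,3)–(5,6) (|2−5| = |3−6| = 3).
Total attacking pairs: 8.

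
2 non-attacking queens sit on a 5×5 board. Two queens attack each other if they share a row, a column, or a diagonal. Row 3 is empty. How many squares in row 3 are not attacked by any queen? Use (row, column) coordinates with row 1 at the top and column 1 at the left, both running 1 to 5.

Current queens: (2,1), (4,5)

(2,1) attacks row 3 at column 1 and diagonals 2.
(4,5) attacks row 3 at column 5 and diagonals 4.
Attacked columns: {1, 2, 4, 5}. Safe: {3}.

1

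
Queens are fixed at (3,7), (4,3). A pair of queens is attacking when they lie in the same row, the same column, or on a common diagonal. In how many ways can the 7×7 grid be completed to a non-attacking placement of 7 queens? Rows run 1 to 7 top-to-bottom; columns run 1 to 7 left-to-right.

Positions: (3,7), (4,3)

Branch on row 1: col 1 → 1; col 2 → 0; col 4 → 0.
Sum: 1 + 0 + 0 = 1.

1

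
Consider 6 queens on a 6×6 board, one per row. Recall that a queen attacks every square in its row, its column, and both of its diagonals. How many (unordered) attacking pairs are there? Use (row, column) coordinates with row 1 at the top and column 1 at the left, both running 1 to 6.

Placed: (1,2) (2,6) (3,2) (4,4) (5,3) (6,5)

Same column: (1,2)–(3,2) (column 2).
Same diagonal: (2,6)–(4,4) (|2−4| = |6−4| = 2); (2,6)–(5,3) (|2−5| = |6−3| = 3); (3,2)–(6,5) (|3−6| = |2−5| = 3); (4,4)–(5,3) (|4−5| = |4−3| = 1).
Total attacking pairs: 5.

5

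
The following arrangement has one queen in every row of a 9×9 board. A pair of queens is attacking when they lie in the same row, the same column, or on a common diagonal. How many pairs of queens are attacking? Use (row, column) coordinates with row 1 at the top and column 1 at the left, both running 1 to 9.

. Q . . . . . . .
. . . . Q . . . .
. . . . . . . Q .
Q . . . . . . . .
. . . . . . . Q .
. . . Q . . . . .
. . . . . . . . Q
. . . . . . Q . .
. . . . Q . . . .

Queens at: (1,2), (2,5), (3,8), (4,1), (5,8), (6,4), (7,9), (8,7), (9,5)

3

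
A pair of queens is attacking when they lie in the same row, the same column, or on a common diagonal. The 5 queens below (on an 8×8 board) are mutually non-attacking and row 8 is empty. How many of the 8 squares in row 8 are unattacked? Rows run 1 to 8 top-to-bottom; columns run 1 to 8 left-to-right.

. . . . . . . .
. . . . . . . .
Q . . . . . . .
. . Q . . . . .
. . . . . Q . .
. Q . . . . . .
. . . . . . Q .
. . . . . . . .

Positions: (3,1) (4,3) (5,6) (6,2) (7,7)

1

(3,1) attacks row 8 at column 1 and diagonals 6.
(4,3) attacks row 8 at column 3 and diagonals 7.
(5,6) attacks row 8 at column 6 and diagonals 3.
(6,2) attacks row 8 at column 2 and diagonals 4.
(7,7) attacks row 8 at column 7 and diagonals 6, 8.
Attacked columns: {1, 2, 3, 4, 6, 7, 8}. Safe: {5}.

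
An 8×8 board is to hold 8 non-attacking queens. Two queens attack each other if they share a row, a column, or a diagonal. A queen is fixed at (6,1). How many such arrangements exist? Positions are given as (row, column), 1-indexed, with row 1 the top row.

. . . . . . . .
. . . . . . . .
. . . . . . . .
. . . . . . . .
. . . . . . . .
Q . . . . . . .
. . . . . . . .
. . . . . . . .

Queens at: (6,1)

16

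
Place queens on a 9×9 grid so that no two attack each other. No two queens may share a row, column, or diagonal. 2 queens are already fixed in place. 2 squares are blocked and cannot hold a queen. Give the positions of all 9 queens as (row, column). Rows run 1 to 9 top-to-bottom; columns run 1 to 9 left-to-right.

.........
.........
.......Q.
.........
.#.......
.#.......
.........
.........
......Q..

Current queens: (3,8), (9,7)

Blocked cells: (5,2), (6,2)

Row 1: attacked by (3,8)→{6,8}; (9,7)→{7}. Safe: 1, 2, 3, 4, 5, 9. Place at column 2.
Row 2: attacked by (1,2)→{1,2,3}; (3,8)→{7,8,9}; (9,7)→{7}. Safe: 4, 5, 6. Place at column 4.
Row 4: attacked by (1,2)→{2,5}; (2,4)→{2,4,6}; (3,8)→{7,8,9}; (9,7)→{2,7}. Safe: 1, 3. Place at column 3.
Row 5: attacked by (1,2)→{2,6}; (2,4)→{1,4,7}; (3,8)→{6,8}; (4,3)→{2,3,4}; (9,7)→{3,7}. Blocked: 2. Safe: 5, 9. Place at column 9.
Row 6: attacked by (1,2)→{2,7}; (2,4)→{4,8}; (3,8)→{5,8}; (4,3)→{1,3,5}; (5,9)→{8,9}; (9,7)→{4,7}. Blocked: 2. Safe: 6. Place at column 6.
Row 7: attacked by (1,2)→{2,8}; (2,4)→{4,9}; (3,8)→{4,8}; (4,3)→{3,6}; (5,9)→{7,9}; (6,6)→{5,6,7}; (9,7)→{5,7,9}. Safe: 1. Place at column 1.
Row 8: attacked by (1,2)→{2,9}; (2,4)→{4}; (3,8)→{3,8}; (4,3)→{3,7}; (5,9)→{6,9}; (6,6)→{4,6,8}; (7,1)→{1,2}; (9,7)→{6,7,8}. Safe: 5. Place at column 5.
Columns [2, 4, 8, 3, 9, 6, 1, 5, 7], r−c [-1, -2, -5, 1, -4, 0, 6, 3, 2], r+c [3, 6, 11, 7, 14, 12, 8, 13, 16] are all distinct, so no two queens attack.

(1,2) (2,4) (3,8) (4,3) (5,9) (6,6) (7,1) (8,5) (9,7)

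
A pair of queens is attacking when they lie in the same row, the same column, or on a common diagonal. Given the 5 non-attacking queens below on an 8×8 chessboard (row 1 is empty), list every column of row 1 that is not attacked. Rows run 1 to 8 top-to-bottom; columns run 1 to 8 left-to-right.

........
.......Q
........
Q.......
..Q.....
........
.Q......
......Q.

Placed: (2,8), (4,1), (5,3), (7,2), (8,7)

(2,8) attacks row 1 at column 8 and diagonals 7.
(4,1) attacks row 1 at column 1 and diagonals 4.
(5,3) attacks row 1 at column 3 and diagonals 7.
(7,2) attacks row 1 at column 2 and diagonals 8.
(8,7) attacks row 1 at column 7.
Attacked columns: {1, 2, 3, 4, 7, 8}. Safe: {5, 6}.

columns 5, 6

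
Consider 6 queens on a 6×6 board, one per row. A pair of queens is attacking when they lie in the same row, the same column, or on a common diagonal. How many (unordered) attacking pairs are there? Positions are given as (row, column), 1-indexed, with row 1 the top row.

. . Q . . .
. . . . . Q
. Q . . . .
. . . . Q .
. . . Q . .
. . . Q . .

3

Same column: (5,4)–(6,4) (column 4).
Same diagonal: (3,2)–(5,4) (|3−5| = |2−4| = 2); (4,5)–(5,4) (|4−5| = |5−4| = 1).
Total attacking pairs: 3.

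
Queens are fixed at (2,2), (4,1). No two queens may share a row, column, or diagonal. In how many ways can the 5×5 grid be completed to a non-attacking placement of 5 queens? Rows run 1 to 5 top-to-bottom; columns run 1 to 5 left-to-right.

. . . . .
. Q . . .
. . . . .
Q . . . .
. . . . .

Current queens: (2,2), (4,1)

1

Branch on row 1: col 5 → 1.
Sum: 1 = 1.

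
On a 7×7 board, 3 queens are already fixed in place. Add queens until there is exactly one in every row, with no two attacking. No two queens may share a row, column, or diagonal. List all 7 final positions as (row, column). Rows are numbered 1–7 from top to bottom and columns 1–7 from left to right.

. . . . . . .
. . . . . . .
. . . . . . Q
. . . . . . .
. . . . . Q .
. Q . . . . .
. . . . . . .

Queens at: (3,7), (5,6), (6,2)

(1,1) (2,4) (3,7) (4,3) (5,6) (6,2) (7,5)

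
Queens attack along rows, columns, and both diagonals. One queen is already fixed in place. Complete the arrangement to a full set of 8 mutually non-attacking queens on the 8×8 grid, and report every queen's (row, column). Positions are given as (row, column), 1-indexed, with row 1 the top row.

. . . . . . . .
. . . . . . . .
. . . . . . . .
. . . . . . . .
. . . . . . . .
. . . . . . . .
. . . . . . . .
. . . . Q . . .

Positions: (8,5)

Row 1: attacked by (8,5)→{5}. Safe: 1, 2, 3, 4, 6, 7, 8. Place at column 7.
Row 2: attacked by (1,7)→{6,7,8}; (8,5)→{5}. Safe: 1, 2, 3, 4. Place at column 1.
Row 3: attacked by (1,7)→{5,7}; (2,1)→{1,2}; (8,5)→{5}. Safe: 3, 4, 6, 8. Place at column 3.
Row 4: attacked by (1,7)→{4,7}; (2,1)→{1,3}; (3,3)→{2,3,4}; (8,5)→{1,5}. Safe: 6, 8. Place at column 8.
Row 5: attacked by (1,7)→{3,7}; (2,1)→{1,4}; (3,3)→{1,3,5}; (4,8)→{7,8}; (8,5)→{2,5,8}. Safe: 6. Place at column 6.
Row 6: attacked by (1,7)→{2,7}; (2,1)→{1,5}; (3,3)→{3,6}; (4,8)→{6,8}; (5,6)→{5,6,7}; (8,5)→{3,5,7}. Safe: 4. Place at column 4.
Row 7: attacked by (1,7)→{1,7}; (2,1)→{1,6}; (3,3)→{3,7}; (4,8)→{5,8}; (5,6)→{4,6,8}; (6,4)→{3,4,5}; (8,5)→{4,5,6}. Safe: 2. Place at column 2.
Columns [7, 1, 3, 8, 6, 4, 2, 5], r−c [-6, 1, 0, -4, -1, 2, 5, 3], r+c [8, 3, 6, 12, 11, 10, 9, 13] are all distinct, so no two queens attack.

(1,7) (2,1) (3,3) (4,8) (5,6) (6,4) (7,2) (8,5)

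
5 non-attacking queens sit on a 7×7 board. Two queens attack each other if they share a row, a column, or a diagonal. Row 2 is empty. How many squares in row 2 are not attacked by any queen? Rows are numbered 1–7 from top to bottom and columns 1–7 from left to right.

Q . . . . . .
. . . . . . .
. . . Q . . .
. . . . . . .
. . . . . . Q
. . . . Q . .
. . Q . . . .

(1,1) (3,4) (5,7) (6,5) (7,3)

1

(1,1) attacks row 2 at column 1 and diagonals 2.
(3,4) attacks row 2 at column 4 and diagonals 3, 5.
(5,7) attacks row 2 at column 7 and diagonals 4.
(6,5) attacks row 2 at column 5 and diagonals 1.
(7,3) attacks row 2 at column 3.
Attacked columns: {1, 2, 3, 4, 5, 7}. Safe: {6}.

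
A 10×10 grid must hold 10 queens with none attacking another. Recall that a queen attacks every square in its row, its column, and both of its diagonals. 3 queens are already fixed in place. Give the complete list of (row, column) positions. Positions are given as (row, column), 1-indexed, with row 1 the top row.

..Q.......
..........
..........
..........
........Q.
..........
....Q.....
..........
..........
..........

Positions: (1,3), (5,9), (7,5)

(1,3) (2,8) (3,4) (4,7) (5,9) (6,2) (7,5) (8,1) (9,6) (10,10)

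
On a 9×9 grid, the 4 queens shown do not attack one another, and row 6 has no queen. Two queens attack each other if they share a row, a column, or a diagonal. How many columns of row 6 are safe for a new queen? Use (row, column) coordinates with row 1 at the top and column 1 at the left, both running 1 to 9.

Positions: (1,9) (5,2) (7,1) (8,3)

(1,9) attacks row 6 at column 9 and diagonals 4.
(5,2) attacks row 6 at column 2 and diagonals 1, 3.
(7,1) attacks row 6 at column 1 and diagonals 2.
(8,3) attacks row 6 at column 3 and diagonals 1, 5.
Attacked columns: {1, 2, 3, 4, 5, 9}. Safe: {6, 7, 8}.

3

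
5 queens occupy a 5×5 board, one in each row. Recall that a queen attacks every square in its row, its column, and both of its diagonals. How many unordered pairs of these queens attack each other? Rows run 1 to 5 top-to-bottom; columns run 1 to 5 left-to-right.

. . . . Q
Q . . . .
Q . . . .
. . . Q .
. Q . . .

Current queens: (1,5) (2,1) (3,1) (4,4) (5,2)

Same column: (2,1)–(3,1) (column 1).
Total attacking pairs: 1.

1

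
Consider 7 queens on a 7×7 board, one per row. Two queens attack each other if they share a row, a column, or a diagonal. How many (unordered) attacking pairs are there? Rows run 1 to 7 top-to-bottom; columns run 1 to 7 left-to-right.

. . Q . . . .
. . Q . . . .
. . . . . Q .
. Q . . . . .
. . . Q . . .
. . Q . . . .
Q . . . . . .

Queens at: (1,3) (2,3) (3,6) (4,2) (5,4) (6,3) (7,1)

Same column: (1,3)–(2,3) (column 3); (1,3)–(6,3) (column 3); (2,3)–(6,3) (column 3).
Same diagonal: (3,6)–(5,4) (|3−5| = |6−4| = 2); (3,6)–(6,3) (|3−6| = |6−3| = 3); (5,4)–(6,3) (|5−6| = |4−3| = 1).
Total attacking pairs: 6.

6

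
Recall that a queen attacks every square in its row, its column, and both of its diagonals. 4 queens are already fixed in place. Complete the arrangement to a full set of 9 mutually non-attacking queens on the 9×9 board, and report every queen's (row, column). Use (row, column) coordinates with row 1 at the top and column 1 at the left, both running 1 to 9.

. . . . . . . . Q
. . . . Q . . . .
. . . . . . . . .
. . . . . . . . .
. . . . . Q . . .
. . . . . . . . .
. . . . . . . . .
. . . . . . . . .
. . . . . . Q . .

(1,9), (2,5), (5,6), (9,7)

Row 3: attacked by (1,9)→{7,9}; (2,5)→{4,5,6}; (5,6)→{4,6,8}; (9,7)→{1,7}. Safe: 2, 3. Place at column 3.
Row 4: attacked by (1,9)→{6,9}; (2,5)→{3,5,7}; (3,3)→{2,3,4}; (5,6)→{5,6,7}; (9,7)→{2,7}. Safe: 1, 8. Place at column 1.
Row 6: attacked by (1,9)→{4,9}; (2,5)→{1,5,9}; (3,3)→{3,6}; (4,1)→{1,3}; (5,6)→{5,6,7}; (9,7)→{4,7}. Safe: 2, 8. Place at column 8.
Row 7: attacked by (1,9)→{3,9}; (2,5)→{5}; (3,3)→{3,7}; (4,1)→{1,4}; (5,6)→{4,6,8}; (6,8)→{7,8,9}; (9,7)→{5,7,9}. Safe: 2. Place at column 2.
Row 8: attacked by (1,9)→{2,9}; (2,5)→{5}; (3,3)→{3,8}; (4,1)→{1,5}; (5,6)→{3,6,9}; (6,8)→{6,8}; (7,2)→{1,2,3}; (9,7)→{6,7,8}. Safe: 4. Place at column 4.
Columns [9, 5, 3, 1, 6, 8, 2, 4, 7], r−c [-8, -3, 0, 3, -1, -2, 5, 4, 2], r+c [10, 7, 6, 5, 11, 14, 9, 12, 16] are all distinct, so no two queens attack.

(1,9) (2,5) (3,3) (4,1) (5,6) (6,8) (7,2) (8,4) (9,7)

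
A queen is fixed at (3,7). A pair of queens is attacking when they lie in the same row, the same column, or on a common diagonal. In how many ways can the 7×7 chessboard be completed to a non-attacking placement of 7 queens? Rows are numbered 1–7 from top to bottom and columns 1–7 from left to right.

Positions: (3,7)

6

Branch on row 1: col 1 → 1; col 2 → 1; col 3 → 1; col 4 → 1; col 6 → 2.
Sum: 1 + 1 + 1 + 1 + 2 = 6.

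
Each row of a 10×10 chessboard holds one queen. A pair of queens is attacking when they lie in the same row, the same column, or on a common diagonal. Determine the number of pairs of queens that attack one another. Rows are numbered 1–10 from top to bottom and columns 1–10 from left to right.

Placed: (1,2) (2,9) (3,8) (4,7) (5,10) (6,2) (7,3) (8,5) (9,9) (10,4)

7

Same column: (1,2)–(6,2) (column 2); (2,9)–(9,9) (column 9).
Same diagonal: (2,9)–(3,8) (|2−3| = |9−8| = 1); (2,9)–(4,7) (|2−4| = |9−7| = 2); (3,8)–(4,7) (|3−4| = |8−7| = 1); (3,8)–(5,10) (|3−5| = |8−10| = 2); (6,2)–(7,3) (|6−7| = |2−3| = 1).
Total attacking pairs: 7.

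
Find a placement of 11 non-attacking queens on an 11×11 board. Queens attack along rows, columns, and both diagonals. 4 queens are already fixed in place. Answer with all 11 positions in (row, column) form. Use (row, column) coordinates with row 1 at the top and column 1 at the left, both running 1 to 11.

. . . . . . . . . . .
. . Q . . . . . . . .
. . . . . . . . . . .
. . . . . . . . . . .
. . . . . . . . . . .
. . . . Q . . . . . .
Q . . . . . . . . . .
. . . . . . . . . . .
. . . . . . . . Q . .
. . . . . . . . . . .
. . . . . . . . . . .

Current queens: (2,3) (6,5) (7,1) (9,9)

Row 1: attacked by (2,3)→{2,3,4}; (6,5)→{5,10}; (7,1)→{1,7}; (9,9)→{1,9}. Safe: 6, 8, 11. Place at column 8.
Row 3: attacked by (1,8)→{6,8,10}; (2,3)→{2,3,4}; (6,5)→{2,5,8}; (7,1)→{1,5}; (9,9)→{3,9}. Safe: 7, 11. Place at column 7.
Row 4: attacked by (1,8)→{5,8,11}; (2,3)→{1,3,5}; (3,7)→{6,7,8}; (6,5)→{3,5,7}; (7,1)→{1,4}; (9,9)→{4,9}. Safe: 2, 10. Place at column 10.
Row 5: attacked by (1,8)→{4,8}; (2,3)→{3,6}; (3,7)→{5,7,9}; (4,10)→{9,10,11}; (6,5)→{4,5,6}; (7,1)→{1,3}; (9,9)→{5,9}. Safe: 2. Place at column 2.
Row 8: attacked by (1,8)→{1,8}; (2,3)→{3,9}; (3,7)→{2,7}; (4,10)→{6,10}; (5,2)→{2,5}; (6,5)→{3,5,7}; (7,1)→{1,2}; (9,9)→{8,9,10}. Safe: 4, 11. Place at column 11.
Row 10: attacked by (1,8)→{8}; (2,3)→{3,11}; (3,7)→{7}; (4,10)→{4,10}; (5,2)→{2,7}; (6,5)→{1,5,9}; (7,1)→{1,4}; (8,11)→{9,11}; (9,9)→{8,9,10}. Safe: 6. Place at column 6.
Row 11: attacked by (1,8)→{8}; (2,3)→{3}; (3,7)→{7}; (4,10)→{3,10}; (5,2)→{2,8}; (6,5)→{5,10}; (7,1)→{1,5}; (8,11)→{8,11}; (9,9)→{7,9,11}; (10,6)→{5,6,7}. Safe: 4. Place at column 4.
Columns [8, 3, 7, 10, 2, 5, 1, 11, 9, 6, 4], r−c [-7, -1, -4, -6, 3, 1, 6, -3, 0, 4, 7], r+c [9, 5, 10, 14, 7, 11, 8, 19, 18, 16, 15] are all distinct, so no two queens attack.

(1,8) (2,3) (3,7) (4,10) (5,2) (6,5) (7,1) (8,11) (9,9) (10,6) (11,4)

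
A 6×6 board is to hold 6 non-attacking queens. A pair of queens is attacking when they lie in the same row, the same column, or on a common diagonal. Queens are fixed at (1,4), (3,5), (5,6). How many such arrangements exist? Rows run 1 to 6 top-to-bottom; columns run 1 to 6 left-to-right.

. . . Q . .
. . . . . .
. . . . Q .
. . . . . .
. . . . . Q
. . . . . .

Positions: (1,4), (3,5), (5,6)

1

Branch on row 2: col 1 → 1; col 2 → 0.
Sum: 1 + 0 = 1.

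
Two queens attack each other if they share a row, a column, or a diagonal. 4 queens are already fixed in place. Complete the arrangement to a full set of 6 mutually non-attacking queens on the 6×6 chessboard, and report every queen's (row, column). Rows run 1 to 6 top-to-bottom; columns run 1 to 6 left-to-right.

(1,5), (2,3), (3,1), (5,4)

(1,5) (2,3) (3,1) (4,6) (5,4) (6,2)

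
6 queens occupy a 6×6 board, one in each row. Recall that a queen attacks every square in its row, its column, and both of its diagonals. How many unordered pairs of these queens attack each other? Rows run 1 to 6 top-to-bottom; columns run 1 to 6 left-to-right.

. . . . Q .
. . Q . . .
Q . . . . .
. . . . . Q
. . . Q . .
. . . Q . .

3

Same column: (5,4)–(6,4) (column 4).
Same diagonal: (3,1)–(6,4) (|3−6| = |1−4| = 3); (4,6)–(6,4) (|4−6| = |6−4| = 2).
Total attacking pairs: 3.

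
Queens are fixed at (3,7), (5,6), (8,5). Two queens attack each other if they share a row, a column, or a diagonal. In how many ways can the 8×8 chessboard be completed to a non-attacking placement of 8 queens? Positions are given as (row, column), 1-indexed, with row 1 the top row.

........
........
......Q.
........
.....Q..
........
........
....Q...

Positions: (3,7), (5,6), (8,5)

1

Branch on row 1: col 1 → 0; col 3 → 0; col 4 → 1; col 8 → 0.
Sum: 0 + 0 + 1 + 0 = 1.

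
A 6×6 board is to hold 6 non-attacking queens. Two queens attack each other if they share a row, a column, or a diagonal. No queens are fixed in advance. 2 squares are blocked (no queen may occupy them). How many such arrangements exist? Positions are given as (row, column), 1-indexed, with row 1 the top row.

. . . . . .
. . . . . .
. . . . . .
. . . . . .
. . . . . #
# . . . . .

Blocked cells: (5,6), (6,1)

3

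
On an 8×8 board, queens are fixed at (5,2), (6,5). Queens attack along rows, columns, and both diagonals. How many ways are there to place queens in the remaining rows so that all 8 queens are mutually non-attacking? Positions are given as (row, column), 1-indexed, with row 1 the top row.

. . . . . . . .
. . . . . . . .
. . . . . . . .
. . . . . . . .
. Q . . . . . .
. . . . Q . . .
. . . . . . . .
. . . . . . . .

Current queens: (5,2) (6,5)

Branch on row 1: col 1 → 0; col 3 → 0; col 4 → 1; col 7 → 0; col 8 → 1.
Sum: 0 + 0 + 1 + 0 + 1 = 2.

2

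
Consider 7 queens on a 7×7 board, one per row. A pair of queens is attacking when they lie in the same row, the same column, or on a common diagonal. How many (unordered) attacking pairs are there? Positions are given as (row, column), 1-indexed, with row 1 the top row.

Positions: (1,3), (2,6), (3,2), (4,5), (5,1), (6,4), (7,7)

0

All columns are distinct and no two queens satisfy |Δrow| = |Δcol|, so no pair attacks.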